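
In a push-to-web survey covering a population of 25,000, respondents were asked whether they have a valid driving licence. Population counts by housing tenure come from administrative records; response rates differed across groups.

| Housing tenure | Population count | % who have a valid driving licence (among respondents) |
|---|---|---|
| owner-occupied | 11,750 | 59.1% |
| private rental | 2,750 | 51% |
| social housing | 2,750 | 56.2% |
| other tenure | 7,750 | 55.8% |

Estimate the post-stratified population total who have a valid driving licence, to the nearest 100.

14,200

Apply each group's respondent rate to its population count:
  owner-occupied: 11,750 × 59.1% = 6944.25
  private rental: 2,750 × 51% = 1402.5
  social housing: 2,750 × 56.2% = 1545.5
  other tenure: 7,750 × 55.8% = 4324.5
Estimated total = 14216.8 → 14,200.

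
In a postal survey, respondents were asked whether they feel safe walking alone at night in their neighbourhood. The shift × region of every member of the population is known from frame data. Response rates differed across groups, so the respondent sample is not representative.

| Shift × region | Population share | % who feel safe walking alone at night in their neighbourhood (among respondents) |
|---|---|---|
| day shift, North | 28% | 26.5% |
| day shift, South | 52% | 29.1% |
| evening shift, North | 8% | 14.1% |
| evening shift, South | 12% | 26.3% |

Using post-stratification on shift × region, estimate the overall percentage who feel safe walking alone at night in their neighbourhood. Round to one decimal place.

26.8%

Each cell contributes population-share × respondent value:
  day shift, North: 0.28 × 26.5 = 7.42
  day shift, South: 0.52 × 29.1 = 15.132
  evening shift, North: 0.08 × 14.1 = 1.128
  evening shift, South: 0.12 × 26.3 = 3.156
Post-stratified estimate = 26.836 → 26.8%.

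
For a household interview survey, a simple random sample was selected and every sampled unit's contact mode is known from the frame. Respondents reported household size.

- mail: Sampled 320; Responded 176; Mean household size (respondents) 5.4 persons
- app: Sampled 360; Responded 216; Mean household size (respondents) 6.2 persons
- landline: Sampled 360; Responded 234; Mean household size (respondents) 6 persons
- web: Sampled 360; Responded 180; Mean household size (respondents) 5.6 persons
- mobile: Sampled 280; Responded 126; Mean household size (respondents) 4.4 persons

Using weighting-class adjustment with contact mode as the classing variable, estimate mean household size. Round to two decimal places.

Response rates by class: mail 176/320 = 55%, app 216/360 = 60%, landline 234/360 = 65%, web 180/360 = 50%, mobile 126/280 = 45%.
With weight = n_sampled/n_responded per class, the weighted class total is n_sampled:
  mail: 320 × 5.4 = 1728
  app: 360 × 6.2 = 2232
  landline: 360 × 6 = 2160
  web: 360 × 5.6 = 2016
  mobile: 280 × 4.4 = 1232
Adjusted estimate = 9368 / 1,680 = 5.57619 → 5.58.

5.58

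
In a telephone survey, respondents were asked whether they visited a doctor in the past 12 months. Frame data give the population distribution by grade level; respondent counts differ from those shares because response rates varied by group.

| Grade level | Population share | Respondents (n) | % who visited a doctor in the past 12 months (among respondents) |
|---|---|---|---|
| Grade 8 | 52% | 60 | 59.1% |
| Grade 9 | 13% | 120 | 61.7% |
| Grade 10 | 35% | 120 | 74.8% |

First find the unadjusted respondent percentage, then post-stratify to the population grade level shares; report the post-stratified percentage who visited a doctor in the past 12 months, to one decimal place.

64.9%

Naive respondent-only estimate (weights = respondent counts):
  (60/300)×59.1 + (120/300)×61.7 + (120/300)×74.8 = 66.42%
Post-stratified estimate weights by population shares:
  0.52×59.1 + 0.13×61.7 + 0.35×74.8 = 64.933%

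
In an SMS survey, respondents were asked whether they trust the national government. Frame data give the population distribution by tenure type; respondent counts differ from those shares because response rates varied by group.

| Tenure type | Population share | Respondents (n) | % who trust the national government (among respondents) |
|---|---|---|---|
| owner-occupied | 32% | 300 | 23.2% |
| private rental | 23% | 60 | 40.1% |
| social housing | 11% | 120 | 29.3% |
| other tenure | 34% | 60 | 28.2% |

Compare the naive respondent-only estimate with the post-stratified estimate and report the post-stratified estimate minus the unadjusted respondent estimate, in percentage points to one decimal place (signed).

+2.5 percentage points

Unadjusted (pooled respondent) estimate weights by respondent counts:
  (300/540)×23.2 + (60/540)×40.1 + (120/540)×29.3 + (60/540)×28.2 = 26.9889%
Reweighting by population tenure type shares:
  0.32×23.2 + 0.23×40.1 + 0.11×29.3 + 0.34×28.2 = 29.458%
Difference = 29.458 − 26.9889 = 2.4691 pp.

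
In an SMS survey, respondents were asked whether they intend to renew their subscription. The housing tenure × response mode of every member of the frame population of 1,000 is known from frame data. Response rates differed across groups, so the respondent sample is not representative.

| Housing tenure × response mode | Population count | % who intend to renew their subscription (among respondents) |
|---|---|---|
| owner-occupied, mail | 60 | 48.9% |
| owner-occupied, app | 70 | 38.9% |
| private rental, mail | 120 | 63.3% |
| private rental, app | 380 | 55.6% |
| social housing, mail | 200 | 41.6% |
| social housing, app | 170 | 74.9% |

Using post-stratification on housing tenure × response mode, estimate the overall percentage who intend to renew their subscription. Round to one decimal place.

Reweight to the known housing tenure × response mode distribution:
  owner-occupied, mail: (60/1,000) × 48.9 = 2.934
  owner-occupied, app: (70/1,000) × 38.9 = 2.723
  private rental, mail: (120/1,000) × 63.3 = 7.596
  private rental, app: (380/1,000) × 55.6 = 21.128
  social housing, mail: (200/1,000) × 41.6 = 8.32
  social housing, app: (170/1,000) × 74.9 = 12.733
Post-stratified estimate = 55.434 → 55.4%.

55.4%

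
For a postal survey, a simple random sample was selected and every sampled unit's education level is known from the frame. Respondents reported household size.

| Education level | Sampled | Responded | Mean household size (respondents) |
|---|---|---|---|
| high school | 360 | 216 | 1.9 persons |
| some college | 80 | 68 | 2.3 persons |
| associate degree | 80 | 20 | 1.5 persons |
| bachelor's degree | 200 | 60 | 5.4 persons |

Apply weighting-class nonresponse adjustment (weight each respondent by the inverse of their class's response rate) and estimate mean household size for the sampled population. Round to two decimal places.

Response rates by class: high school 216/360 = 60%, some college 68/80 = 85%, associate degree 20/80 = 25%, bachelor's degree 60/200 = 30%.
Inverse-response-rate weighting restores each class to its sampled count, so class totals weight by n_sampled:
  high school: 360 × 1.9 = 684
  some college: 80 × 2.3 = 184
  associate degree: 80 × 1.5 = 120
  bachelor's degree: 200 × 5.4 = 1080
Adjusted estimate = 2068 / 720 = 2.87222 → 2.87.

2.87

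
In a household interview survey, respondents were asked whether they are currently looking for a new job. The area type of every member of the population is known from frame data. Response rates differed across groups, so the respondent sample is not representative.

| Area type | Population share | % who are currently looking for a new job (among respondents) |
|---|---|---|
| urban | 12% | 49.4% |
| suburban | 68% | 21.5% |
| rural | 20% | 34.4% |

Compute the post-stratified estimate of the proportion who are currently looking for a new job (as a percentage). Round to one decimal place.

Post-stratification weights by population share, not respondent share:
  urban: 0.12 × 49.4 = 5.928
  suburban: 0.68 × 21.5 = 14.62
  rural: 0.2 × 34.4 = 6.88
Post-stratified estimate = 27.428 → 27.4%.

27.4%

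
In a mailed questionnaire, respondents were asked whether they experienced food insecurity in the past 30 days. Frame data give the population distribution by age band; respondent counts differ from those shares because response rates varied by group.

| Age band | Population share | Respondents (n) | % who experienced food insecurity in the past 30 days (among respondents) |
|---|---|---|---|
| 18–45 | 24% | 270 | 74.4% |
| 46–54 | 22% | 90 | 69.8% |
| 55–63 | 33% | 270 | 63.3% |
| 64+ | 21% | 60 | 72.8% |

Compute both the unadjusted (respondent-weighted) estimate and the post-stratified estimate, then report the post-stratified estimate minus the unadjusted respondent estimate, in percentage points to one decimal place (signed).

Without adjustment, the pooled respondent share is:
  (270/690)×74.4 + (90/690)×69.8 + (270/690)×63.3 + (60/690)×72.8 = 69.3174%
Post-stratifying to population shares instead:
  0.24×74.4 + 0.22×69.8 + 0.33×63.3 + 0.21×72.8 = 69.389%
Difference = 69.389 − 69.3174 = 0.0716 pp.

+0.1 percentage points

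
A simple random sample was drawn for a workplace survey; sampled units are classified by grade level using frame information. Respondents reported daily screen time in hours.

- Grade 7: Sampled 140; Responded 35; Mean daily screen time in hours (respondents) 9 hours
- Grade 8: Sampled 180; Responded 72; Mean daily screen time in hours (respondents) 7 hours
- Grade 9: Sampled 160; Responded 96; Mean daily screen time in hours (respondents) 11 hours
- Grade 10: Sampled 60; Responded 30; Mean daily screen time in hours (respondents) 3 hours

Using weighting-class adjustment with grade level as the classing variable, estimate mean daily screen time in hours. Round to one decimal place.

8.3

Response rates by class: Grade 7 35/140 = 25%, Grade 8 72/180 = 40%, Grade 9 96/160 = 60%, Grade 10 30/60 = 50%.
With weight = n_sampled/n_responded per class, the weighted class total is n_sampled:
  Grade 7: 140 × 9 = 1260
  Grade 8: 180 × 7 = 1260
  Grade 9: 160 × 11 = 1760
  Grade 10: 60 × 3 = 180
Adjusted estimate = 4460 / 540 = 8.25926 → 8.3.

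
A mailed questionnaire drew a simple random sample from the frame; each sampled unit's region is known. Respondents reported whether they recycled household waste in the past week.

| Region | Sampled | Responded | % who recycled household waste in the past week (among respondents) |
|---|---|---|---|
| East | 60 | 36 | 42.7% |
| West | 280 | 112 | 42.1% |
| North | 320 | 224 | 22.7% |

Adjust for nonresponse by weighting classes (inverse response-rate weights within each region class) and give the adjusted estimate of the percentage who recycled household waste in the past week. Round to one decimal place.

Class response rates: East 36/60 = 60%, West 112/280 = 40%, North 224/320 = 70%.
Weighting each respondent by the inverse class response rate inflates each class back to its sampled size, so the class weight is n_sampled:
  East: 60 × 42.7 = 2562
  West: 280 × 42.1 = 11,788
  North: 320 × 22.7 = 7264
Adjusted estimate = 21,614 / 660 = 32.7485 → 32.7%.

32.7%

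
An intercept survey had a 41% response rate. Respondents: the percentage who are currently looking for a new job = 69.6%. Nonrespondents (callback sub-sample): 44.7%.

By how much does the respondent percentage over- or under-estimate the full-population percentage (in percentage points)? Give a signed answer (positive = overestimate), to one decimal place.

+14.7 percentage points

Nonresponse fraction = 1 − 0.41 = 0.59.
Bias = (nonresponse fraction) × (respondent percentage − nonrespondent percentage)
     = 0.59 × (69.6 − 44.7) = 0.59 × 24.9 = 14.691.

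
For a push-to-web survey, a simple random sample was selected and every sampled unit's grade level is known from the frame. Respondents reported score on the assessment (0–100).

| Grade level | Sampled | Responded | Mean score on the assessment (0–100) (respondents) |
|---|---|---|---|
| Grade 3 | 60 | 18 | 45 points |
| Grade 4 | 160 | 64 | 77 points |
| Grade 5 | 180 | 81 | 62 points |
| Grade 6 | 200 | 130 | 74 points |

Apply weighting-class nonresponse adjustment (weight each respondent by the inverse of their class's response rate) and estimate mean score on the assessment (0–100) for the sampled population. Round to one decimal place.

68.3

Response rates by class: Grade 3 18/60 = 30%, Grade 4 64/160 = 40%, Grade 5 81/180 = 45%, Grade 6 130/200 = 65%.
Each respondent's weight = sampled/responded in their class; summing within a class gives n_sampled, so:
  Grade 3: 60 × 45 = 2700
  Grade 4: 160 × 77 = 12,320
  Grade 5: 180 × 62 = 11,160
  Grade 6: 200 × 74 = 14,800
Adjusted estimate = 40,980 / 600 = 68.3 → 68.3.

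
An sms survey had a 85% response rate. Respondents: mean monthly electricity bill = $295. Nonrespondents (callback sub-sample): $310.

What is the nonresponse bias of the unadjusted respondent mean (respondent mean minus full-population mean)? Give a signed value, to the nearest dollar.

-$2

Nonresponse fraction = 1 − 0.85 = 0.15.
Bias = (nonresponse fraction) × (respondent mean − nonrespondent mean)
     = 0.15 × (295 − 310) = 0.15 × -15 = -2.25.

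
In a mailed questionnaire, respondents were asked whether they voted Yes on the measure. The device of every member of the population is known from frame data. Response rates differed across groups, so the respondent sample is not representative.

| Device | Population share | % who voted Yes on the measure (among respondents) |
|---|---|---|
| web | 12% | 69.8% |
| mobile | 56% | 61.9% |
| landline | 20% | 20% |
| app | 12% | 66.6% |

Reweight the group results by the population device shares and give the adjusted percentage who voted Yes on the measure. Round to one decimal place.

55.0%

Reweight to the known device distribution:
  web: 0.12 × 69.8 = 8.376
  mobile: 0.56 × 61.9 = 34.664
  landline: 0.2 × 20 = 4
  app: 0.12 × 66.6 = 7.992
Post-stratified estimate = 55.032 → 55.0%.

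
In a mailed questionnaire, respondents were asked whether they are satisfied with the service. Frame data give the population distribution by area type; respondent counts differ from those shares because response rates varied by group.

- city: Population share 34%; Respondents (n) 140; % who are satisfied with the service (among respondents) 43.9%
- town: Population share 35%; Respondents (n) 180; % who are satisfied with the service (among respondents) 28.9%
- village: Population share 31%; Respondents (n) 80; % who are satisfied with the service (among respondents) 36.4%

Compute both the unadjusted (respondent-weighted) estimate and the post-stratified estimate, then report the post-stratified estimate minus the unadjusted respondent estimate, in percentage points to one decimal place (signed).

+0.7 percentage points

Naive respondent-only estimate (weights = respondent counts):
  (140/400)×43.9 + (180/400)×28.9 + (80/400)×36.4 = 35.65%
Post-stratifying to population shares instead:
  0.34×43.9 + 0.35×28.9 + 0.31×36.4 = 36.325%
Difference = 36.325 − 35.65 = 0.675 pp.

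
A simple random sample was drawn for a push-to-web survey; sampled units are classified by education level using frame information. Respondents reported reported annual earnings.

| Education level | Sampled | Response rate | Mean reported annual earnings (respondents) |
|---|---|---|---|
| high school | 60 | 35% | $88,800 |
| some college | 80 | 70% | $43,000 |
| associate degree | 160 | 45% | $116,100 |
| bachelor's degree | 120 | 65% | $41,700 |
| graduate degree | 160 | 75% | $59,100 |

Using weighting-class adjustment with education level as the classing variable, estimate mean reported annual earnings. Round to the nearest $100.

Weighting each respondent by the inverse class response rate inflates each class back to its sampled size, so the class weight is n_sampled:
  high school: 60 × 88,800 = 5,328,000
  some college: 80 × 43,000 = 3,440,000
  associate degree: 160 × 116,100 = 18,576,000
  bachelor's degree: 120 × 41,700 = 5,004,000
  graduate degree: 160 × 59,100 = 9,456,000
Adjusted estimate = 41,804,000 / 580 = 72075.9 → $72,100.

$72,100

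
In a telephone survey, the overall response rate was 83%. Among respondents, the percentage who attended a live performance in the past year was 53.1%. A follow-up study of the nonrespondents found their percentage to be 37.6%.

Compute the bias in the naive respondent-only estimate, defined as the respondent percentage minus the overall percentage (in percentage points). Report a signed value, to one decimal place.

Nonresponse fraction = 1 − 0.83 = 0.17.
Bias = (nonresponse fraction) × (respondent percentage − nonrespondent percentage)
     = 0.17 × (53.1 − 37.6) = 0.17 × 15.5 = 2.635.

+2.6 percentage points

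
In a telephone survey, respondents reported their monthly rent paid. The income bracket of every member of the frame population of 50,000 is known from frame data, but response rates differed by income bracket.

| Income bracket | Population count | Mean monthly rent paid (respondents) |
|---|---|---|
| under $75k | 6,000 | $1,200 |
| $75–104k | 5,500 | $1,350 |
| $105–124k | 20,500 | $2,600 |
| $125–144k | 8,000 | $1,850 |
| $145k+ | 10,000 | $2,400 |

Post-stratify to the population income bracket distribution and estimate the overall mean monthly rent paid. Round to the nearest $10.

Weight each group's respondent value by its population share:
  under $75k: (6,000/50,000) × 1200 = 144
  $75–104k: (5,500/50,000) × 1350 = 148.5
  $105–124k: (20,500/50,000) × 2600 = 1066
  $125–144k: (8,000/50,000) × 1850 = 296
  $145k+: (10,000/50,000) × 2400 = 480
Post-stratified estimate = 2134.5 → $2,130.

$2,130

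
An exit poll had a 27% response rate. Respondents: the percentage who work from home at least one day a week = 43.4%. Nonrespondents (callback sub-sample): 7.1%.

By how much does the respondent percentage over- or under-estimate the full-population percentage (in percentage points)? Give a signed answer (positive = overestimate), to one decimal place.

Nonresponse fraction = 1 − 0.27 = 0.73.
Bias = (nonresponse fraction) × (respondent percentage − nonrespondent percentage)
     = 0.73 × (43.4 − 7.1) = 0.73 × 36.3 = 26.499.

+26.5 percentage points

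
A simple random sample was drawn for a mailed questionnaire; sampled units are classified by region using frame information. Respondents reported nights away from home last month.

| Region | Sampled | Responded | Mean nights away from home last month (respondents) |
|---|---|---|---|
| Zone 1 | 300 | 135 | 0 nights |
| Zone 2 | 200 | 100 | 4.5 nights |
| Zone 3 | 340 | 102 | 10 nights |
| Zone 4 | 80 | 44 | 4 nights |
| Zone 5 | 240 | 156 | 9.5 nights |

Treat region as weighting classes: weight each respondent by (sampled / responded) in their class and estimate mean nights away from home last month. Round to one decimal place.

5.9

Class response rates: Zone 1 135/300 = 45%, Zone 2 100/200 = 50%, Zone 3 102/340 = 30%, Zone 4 44/80 = 55%, Zone 5 156/240 = 65%.
Inverse-response-rate weighting restores each class to its sampled count, so class totals weight by n_sampled:
  Zone 1: 300 × 0 = 0
  Zone 2: 200 × 4.5 = 900
  Zone 3: 340 × 10 = 3400
  Zone 4: 80 × 4 = 320
  Zone 5: 240 × 9.5 = 2280
Adjusted estimate = 6900 / 1,160 = 5.94828 → 5.9.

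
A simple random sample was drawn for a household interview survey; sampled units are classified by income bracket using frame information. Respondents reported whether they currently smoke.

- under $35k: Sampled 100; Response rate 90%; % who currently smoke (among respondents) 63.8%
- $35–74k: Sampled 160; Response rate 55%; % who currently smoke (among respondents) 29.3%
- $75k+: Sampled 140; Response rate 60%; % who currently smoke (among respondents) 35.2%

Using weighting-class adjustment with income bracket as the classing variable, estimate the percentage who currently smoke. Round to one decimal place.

40.0%

With weight = n_sampled/n_responded per class, the weighted class total is n_sampled:
  under $35k: 100 × 63.8 = 6380
  $35–74k: 160 × 29.3 = 4688
  $75k+: 140 × 35.2 = 4928
Adjusted estimate = 15,996 / 400 = 39.99 → 40.0%.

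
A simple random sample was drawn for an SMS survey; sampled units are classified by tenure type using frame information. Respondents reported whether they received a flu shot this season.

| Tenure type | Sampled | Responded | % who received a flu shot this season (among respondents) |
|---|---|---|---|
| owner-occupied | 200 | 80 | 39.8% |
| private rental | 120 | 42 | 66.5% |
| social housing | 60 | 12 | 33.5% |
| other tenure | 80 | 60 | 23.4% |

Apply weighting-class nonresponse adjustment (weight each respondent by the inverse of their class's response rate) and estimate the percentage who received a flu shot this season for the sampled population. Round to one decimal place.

43.1%

Response rates by class: owner-occupied 80/200 = 40%, private rental 42/120 = 35%, social housing 12/60 = 20%, other tenure 60/80 = 75%.
With weight = n_sampled/n_responded per class, the weighted class total is n_sampled:
  owner-occupied: 200 × 39.8 = 7960
  private rental: 120 × 66.5 = 7980
  social housing: 60 × 33.5 = 2010
  other tenure: 80 × 23.4 = 1872
Adjusted estimate = 19,822 / 460 = 43.0913 → 43.1%.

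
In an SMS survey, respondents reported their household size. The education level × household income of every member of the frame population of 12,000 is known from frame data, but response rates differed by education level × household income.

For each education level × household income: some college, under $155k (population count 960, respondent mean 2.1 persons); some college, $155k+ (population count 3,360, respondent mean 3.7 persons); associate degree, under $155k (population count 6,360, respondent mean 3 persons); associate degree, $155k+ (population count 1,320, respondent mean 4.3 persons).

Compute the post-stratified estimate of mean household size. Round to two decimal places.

3.27

Reweight to the known education level × household income distribution:
  some college, under $155k: (960/12,000) × 2.1 = 0.168
  some college, $155k+: (3,360/12,000) × 3.7 = 1.036
  associate degree, under $155k: (6,360/12,000) × 3 = 1.59
  associate degree, $155k+: (1,320/12,000) × 4.3 = 0.473
Post-stratified estimate = 3.267 → 3.27.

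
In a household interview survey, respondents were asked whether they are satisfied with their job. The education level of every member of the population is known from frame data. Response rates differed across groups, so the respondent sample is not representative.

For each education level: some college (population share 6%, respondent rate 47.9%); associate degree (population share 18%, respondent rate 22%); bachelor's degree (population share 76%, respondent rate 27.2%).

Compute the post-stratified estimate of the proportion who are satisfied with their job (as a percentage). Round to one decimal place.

27.5%

Weight each group's respondent value by its population share:
  some college: 0.06 × 47.9 = 2.874
  associate degree: 0.18 × 22 = 3.96
  bachelor's degree: 0.76 × 27.2 = 20.672
Post-stratified estimate = 27.506 → 27.5%.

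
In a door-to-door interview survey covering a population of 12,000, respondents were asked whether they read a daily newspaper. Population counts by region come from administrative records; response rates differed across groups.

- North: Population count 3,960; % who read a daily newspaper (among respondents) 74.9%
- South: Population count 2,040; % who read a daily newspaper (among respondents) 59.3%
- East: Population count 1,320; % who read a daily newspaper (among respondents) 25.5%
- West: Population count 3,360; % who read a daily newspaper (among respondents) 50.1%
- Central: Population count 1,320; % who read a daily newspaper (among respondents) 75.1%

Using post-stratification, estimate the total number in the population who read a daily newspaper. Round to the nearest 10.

Apply each group's respondent rate to its population count:
  North: 3,960 × 74.9% = 2966.04
  South: 2,040 × 59.3% = 1209.72
  East: 1,320 × 25.5% = 336.6
  West: 3,360 × 50.1% = 1683.36
  Central: 1,320 × 75.1% = 991.32
Estimated total = 7187.04 → 7,190.

7,190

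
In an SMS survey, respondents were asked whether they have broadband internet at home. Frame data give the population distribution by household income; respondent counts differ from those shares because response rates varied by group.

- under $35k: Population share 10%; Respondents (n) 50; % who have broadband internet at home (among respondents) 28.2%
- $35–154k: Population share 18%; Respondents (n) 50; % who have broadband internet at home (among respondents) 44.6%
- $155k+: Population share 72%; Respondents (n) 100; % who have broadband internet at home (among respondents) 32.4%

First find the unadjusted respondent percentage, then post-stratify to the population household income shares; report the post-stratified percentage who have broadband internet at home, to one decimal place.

34.2%

Naive respondent-only estimate (weights = respondent counts):
  (50/200)×28.2 + (50/200)×44.6 + (100/200)×32.4 = 34.4%
Reweighting by population household income shares:
  0.1×28.2 + 0.18×44.6 + 0.72×32.4 = 34.176%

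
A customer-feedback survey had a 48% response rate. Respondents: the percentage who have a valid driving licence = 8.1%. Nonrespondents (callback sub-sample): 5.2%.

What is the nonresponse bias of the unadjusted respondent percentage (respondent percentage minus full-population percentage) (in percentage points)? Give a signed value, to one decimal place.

Nonresponse fraction = 1 − 0.48 = 0.52.
Bias = (nonresponse fraction) × (respondent percentage − nonrespondent percentage)
     = 0.52 × (8.1 − 5.2) = 0.52 × 2.9 = 1.508.

+1.5 percentage points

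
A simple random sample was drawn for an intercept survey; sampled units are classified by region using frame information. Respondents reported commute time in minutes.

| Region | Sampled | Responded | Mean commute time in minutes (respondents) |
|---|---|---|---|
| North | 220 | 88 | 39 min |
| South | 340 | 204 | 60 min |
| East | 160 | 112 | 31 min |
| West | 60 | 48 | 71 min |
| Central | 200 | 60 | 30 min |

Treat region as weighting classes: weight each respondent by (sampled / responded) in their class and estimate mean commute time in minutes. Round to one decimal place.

45.1

Class response rates: North 88/220 = 40%, South 204/340 = 60%, East 112/160 = 70%, West 48/60 = 80%, Central 60/200 = 30%.
With weight = n_sampled/n_responded per class, the weighted class total is n_sampled:
  North: 220 × 39 = 8580
  South: 340 × 60 = 20,400
  East: 160 × 31 = 4960
  West: 60 × 71 = 4260
  Central: 200 × 30 = 6000
Adjusted estimate = 44,200 / 980 = 45.102 → 45.1.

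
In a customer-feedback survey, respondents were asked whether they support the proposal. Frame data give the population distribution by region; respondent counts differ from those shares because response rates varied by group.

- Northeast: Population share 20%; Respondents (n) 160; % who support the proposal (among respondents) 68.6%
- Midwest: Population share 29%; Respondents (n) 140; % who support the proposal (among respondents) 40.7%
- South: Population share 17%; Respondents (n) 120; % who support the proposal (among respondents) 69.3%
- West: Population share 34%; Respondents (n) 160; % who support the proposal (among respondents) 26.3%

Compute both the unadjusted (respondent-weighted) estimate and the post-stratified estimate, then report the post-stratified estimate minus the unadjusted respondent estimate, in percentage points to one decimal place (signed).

Unadjusted (pooled respondent) estimate weights by respondent counts:
  (160/580)×68.6 + (140/580)×40.7 + (120/580)×69.3 + (160/580)×26.3 = 50.3414%
Post-stratified estimate weights by population shares:
  0.2×68.6 + 0.29×40.7 + 0.17×69.3 + 0.34×26.3 = 46.246%
Difference = 46.246 − 50.3414 = -4.0954 pp.

-4.1 percentage points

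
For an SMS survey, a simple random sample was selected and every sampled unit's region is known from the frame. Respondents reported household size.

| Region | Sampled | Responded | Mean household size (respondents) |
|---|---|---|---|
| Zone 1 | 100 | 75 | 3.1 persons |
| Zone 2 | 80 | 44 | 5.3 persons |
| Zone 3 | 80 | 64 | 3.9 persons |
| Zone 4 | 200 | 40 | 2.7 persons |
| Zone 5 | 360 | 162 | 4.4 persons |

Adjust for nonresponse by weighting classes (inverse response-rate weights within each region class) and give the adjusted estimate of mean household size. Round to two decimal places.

3.87

Response rates by class: Zone 1 75/100 = 75%, Zone 2 44/80 = 55%, Zone 3 64/80 = 80%, Zone 4 40/200 = 20%, Zone 5 162/360 = 45%.
With weight = n_sampled/n_responded per class, the weighted class total is n_sampled:
  Zone 1: 100 × 3.1 = 310
  Zone 2: 80 × 5.3 = 424
  Zone 3: 80 × 3.9 = 312
  Zone 4: 200 × 2.7 = 540
  Zone 5: 360 × 4.4 = 1584
Adjusted estimate = 3170 / 820 = 3.86585 → 3.87.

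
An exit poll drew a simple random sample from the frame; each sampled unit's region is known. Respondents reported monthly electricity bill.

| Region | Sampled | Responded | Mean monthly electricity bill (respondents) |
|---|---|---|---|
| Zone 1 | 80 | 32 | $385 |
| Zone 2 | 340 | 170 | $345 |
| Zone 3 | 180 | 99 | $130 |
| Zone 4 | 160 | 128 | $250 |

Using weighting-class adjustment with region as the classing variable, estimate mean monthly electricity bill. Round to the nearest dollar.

Class response rates: Zone 1 32/80 = 40%, Zone 2 170/340 = 50%, Zone 3 99/180 = 55%, Zone 4 128/160 = 80%.
With weight = n_sampled/n_responded per class, the weighted class total is n_sampled:
  Zone 1: 80 × 385 = 30,800
  Zone 2: 340 × 345 = 117,300
  Zone 3: 180 × 130 = 23,400
  Zone 4: 160 × 250 = 40,000
Adjusted estimate = 211,500 / 760 = 278.289 → $278.

$278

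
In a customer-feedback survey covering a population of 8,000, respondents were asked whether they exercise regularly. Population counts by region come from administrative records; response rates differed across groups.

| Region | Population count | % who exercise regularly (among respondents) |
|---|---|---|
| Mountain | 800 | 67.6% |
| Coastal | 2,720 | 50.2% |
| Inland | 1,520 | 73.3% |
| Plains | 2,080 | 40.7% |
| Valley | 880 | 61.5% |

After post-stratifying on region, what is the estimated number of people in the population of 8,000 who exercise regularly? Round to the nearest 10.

Each cell contributes its population count × the respondent rate:
  Mountain: 800 × 67.6% = 540.8
  Coastal: 2,720 × 50.2% = 1365.44
  Inland: 1,520 × 73.3% = 1114.16
  Plains: 2,080 × 40.7% = 846.56
  Valley: 880 × 61.5% = 541.2
Estimated total = 4408.16 → 4,410.

4,410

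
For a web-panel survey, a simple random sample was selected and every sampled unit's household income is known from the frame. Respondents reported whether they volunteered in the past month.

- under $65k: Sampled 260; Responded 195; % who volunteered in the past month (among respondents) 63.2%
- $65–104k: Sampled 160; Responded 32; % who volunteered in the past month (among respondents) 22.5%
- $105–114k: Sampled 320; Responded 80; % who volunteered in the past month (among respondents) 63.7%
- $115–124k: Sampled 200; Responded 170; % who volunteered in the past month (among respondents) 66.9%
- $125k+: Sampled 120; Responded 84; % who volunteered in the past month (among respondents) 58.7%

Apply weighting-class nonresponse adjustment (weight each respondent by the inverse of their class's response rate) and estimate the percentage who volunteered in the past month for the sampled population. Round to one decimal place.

Class response rates: under $65k 195/260 = 75%, $65–104k 32/160 = 20%, $105–114k 80/320 = 25%, $115–124k 170/200 = 85%, $125k+ 84/120 = 70%.
Each respondent's weight = sampled/responded in their class; summing within a class gives n_sampled, so:
  under $65k: 260 × 63.2 = 16,432
  $65–104k: 160 × 22.5 = 3600
  $105–114k: 320 × 63.7 = 20,384
  $115–124k: 200 × 66.9 = 13380
  $125k+: 120 × 58.7 = 7044
Adjusted estimate = 60,840 / 1,060 = 57.3962 → 57.4%.

57.4%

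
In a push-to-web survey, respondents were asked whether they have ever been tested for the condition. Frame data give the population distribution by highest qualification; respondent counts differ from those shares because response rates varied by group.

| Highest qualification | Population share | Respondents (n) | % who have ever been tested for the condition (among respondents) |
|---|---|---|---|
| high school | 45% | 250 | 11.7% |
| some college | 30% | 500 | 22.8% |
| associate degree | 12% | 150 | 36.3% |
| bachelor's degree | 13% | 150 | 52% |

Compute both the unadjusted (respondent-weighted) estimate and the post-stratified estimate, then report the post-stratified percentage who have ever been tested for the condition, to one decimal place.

23.2%

Without adjustment, the pooled respondent share is:
  (250/1050)×11.7 + (500/1050)×22.8 + (150/1050)×36.3 + (150/1050)×52 = 26.2571%
Reweighting by population highest qualification shares:
  0.45×11.7 + 0.3×22.8 + 0.12×36.3 + 0.13×52 = 23.221%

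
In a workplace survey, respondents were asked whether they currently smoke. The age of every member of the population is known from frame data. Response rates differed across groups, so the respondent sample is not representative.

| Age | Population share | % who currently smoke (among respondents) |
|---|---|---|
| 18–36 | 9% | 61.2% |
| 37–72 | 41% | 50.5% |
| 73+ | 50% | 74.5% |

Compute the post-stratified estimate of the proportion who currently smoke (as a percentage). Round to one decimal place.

63.5%

Post-stratification weights by population share, not respondent share:
  18–36: 0.09 × 61.2 = 5.508
  37–72: 0.41 × 50.5 = 20.705
  73+: 0.5 × 74.5 = 37.25
Post-stratified estimate = 63.463 → 63.5%.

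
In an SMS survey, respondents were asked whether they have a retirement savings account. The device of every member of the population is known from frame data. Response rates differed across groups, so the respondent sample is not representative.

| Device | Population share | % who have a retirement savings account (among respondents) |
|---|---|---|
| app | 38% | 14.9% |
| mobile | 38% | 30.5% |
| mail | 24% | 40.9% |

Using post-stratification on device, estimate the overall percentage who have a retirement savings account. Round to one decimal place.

27.1%

Each cell contributes population-share × respondent value:
  app: 0.38 × 14.9 = 5.662
  mobile: 0.38 × 30.5 = 11.59
  mail: 0.24 × 40.9 = 9.816
Post-stratified estimate = 27.068 → 27.1%.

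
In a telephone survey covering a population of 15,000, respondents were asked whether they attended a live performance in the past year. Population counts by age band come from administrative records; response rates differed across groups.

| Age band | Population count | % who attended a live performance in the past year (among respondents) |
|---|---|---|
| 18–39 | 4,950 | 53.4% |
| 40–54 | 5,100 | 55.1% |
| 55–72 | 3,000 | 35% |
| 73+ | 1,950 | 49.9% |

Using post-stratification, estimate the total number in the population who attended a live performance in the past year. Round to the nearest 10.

Each cell contributes its population count × the respondent rate:
  18–39: 4,950 × 53.4% = 2643.3
  40–54: 5,100 × 55.1% = 2810.1
  55–72: 3,000 × 35% = 1050
  73+: 1,950 × 49.9% = 973.05
Estimated total = 7476.45 → 7,480.

7,480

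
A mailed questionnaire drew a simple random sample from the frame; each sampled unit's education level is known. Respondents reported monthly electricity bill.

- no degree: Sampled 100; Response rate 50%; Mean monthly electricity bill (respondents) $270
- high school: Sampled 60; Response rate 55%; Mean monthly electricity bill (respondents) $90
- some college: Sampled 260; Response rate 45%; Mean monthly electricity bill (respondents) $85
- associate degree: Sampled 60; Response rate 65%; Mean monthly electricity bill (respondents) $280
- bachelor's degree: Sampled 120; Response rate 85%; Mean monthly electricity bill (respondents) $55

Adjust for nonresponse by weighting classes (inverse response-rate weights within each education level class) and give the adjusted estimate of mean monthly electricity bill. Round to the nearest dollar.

$130

Inverse-response-rate weighting restores each class to its sampled count, so class totals weight by n_sampled:
  no degree: 100 × 270 = 27,000
  high school: 60 × 90 = 5400
  some college: 260 × 85 = 22,100
  associate degree: 60 × 280 = 16,800
  bachelor's degree: 120 × 55 = 6600
Adjusted estimate = 77,900 / 600 = 129.833 → $130.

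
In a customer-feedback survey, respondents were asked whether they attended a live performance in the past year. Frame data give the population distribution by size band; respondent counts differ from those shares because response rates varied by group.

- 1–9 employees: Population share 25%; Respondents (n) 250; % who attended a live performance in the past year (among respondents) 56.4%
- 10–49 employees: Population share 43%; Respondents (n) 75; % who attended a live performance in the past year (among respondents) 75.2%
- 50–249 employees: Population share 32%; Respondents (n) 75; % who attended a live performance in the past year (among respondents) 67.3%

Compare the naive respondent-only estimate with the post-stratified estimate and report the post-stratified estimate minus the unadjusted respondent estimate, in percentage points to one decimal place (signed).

Unadjusted (pooled respondent) estimate weights by respondent counts:
  (250/400)×56.4 + (75/400)×75.2 + (75/400)×67.3 = 61.9688%
Post-stratifying to population shares instead:
  0.25×56.4 + 0.43×75.2 + 0.32×67.3 = 67.972%
Difference = 67.972 − 61.9688 = 6.0032 pp.

+6.0 percentage points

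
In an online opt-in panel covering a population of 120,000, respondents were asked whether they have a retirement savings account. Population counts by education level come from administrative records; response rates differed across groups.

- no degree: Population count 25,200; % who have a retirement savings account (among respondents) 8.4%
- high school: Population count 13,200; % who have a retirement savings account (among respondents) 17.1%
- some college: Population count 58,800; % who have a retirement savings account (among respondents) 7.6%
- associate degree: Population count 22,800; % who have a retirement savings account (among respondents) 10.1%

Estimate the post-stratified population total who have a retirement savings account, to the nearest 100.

Apply each group's respondent rate to its population count:
  no degree: 25,200 × 8.4% = 2116.8
  high school: 13,200 × 17.1% = 2257.2
  some college: 58,800 × 7.6% = 4468.8
  associate degree: 22,800 × 10.1% = 2302.8
Estimated total = 11145.6 → 11,100.

11,100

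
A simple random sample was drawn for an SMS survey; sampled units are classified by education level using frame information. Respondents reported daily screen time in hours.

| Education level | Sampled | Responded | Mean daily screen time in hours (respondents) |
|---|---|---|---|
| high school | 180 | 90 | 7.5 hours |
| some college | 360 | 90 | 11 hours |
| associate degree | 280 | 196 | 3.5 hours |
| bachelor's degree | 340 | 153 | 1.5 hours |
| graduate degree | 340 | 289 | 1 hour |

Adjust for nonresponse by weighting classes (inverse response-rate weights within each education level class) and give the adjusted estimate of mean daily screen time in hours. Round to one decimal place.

Class response rates: high school 90/180 = 50%, some college 90/360 = 25%, associate degree 196/280 = 70%, bachelor's degree 153/340 = 45%, graduate degree 289/340 = 85%.
Inverse-response-rate weighting restores each class to its sampled count, so class totals weight by n_sampled:
  high school: 180 × 7.5 = 1350
  some college: 360 × 11 = 3960
  associate degree: 280 × 3.5 = 980
  bachelor's degree: 340 × 1.5 = 510
  graduate degree: 340 × 1 = 340
Adjusted estimate = 7140 / 1,500 = 4.76 → 4.8.

4.8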